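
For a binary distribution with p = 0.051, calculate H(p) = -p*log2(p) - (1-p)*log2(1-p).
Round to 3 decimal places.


H = -0.051*log2(0.051) - 0.949*log2(0.949) = 0.291.

0.291


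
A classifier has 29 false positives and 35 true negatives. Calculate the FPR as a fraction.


FPR = FP / (FP + TN) = 29 / 64 = 29/64.

29/64


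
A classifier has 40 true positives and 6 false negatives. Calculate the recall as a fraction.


Recall = TP / (TP + FN) = 40 / 46 = 20/23.

20/23


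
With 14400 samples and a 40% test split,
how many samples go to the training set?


Test set = 14400 * 40% = 5760. Training set = 14400 - 5760 = 8640.

8640


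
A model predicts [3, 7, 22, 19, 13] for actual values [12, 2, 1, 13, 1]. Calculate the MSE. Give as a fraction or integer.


MSE = (1/5) * ((12-3)^2=81 + (2-7)^2=25 + (1-22)^2=441 + (13-19)^2=36 + (1-13)^2=144). Sum = 727. MSE = 727/5.

727/5


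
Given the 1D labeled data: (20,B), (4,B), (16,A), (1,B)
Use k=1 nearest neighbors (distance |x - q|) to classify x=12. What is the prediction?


Distances: |20-12|=8, |4-12|=8, |16-12|=4, |1-12|=11. 1 nearest: (16,A). Counts: {'A': 1}. Majority class: A.

A


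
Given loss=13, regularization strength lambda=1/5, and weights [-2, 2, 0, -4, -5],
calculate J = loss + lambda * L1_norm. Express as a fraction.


L1 norm = sum(|w|) = 13. J = 13 + 1/5 * 13 = 78/5.

78/5


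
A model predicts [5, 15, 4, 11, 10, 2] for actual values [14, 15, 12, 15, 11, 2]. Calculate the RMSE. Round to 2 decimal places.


MSE = 27.0000. RMSE = sqrt(27.0000) = 5.20.

5.20


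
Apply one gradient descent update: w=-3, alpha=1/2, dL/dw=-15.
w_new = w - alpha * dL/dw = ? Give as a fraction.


w_new = -3 - 1/2 * -15 = -3 - -15/2 = 9/2.

9/2


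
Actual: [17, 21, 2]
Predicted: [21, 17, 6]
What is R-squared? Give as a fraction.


Mean(y) = 40/3. SS_res = 48. SS_tot = 602/3. R^2 = 1 - 48/(602/3) = 229/301.

229/301


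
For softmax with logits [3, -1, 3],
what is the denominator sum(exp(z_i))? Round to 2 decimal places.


Denom = e^3=20.0855 + e^-1=0.3679 + e^3=20.0855. Sum = 40.5389, which rounds to 40.54.

40.54


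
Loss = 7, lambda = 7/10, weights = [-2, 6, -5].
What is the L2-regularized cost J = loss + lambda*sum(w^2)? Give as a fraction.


L2 sq norm = sum(w^2) = 65. J = 7 + 7/10 * 65 = 105/2.

105/2


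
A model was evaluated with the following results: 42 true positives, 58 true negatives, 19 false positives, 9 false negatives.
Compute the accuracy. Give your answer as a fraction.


Accuracy = (TP + TN) / (TP + TN + FP + FN) = (42 + 58) / 128 = 25/32.

25/32


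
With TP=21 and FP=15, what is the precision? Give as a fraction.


Precision = TP / (TP + FP) = 21 / 36 = 7/12.

7/12


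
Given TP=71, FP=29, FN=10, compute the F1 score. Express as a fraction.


Precision = 71/100 = 71/100. Recall = 71/81 = 71/81. F1 = 2*P*R/(P+R) = 142/181.

142/181


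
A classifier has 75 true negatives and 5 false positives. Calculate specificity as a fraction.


Specificity = TN / (TN + FP) = 75 / 80 = 15/16.

15/16


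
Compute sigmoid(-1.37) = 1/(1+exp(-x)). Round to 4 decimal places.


sigma(-1.37) = 1/(1+e^(1.37)) = 1/(1+3.935351) = 1/4.935351 = 0.2026.

0.2026


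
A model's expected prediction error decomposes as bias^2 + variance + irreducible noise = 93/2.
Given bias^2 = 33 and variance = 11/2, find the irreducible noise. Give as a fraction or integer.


Total error = bias^2 + variance + irreducible noise. So irreducible noise = 93/2 - 33 - 11/2 = 8.

8


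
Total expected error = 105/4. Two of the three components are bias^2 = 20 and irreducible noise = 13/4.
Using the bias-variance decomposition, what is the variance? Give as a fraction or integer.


Total error = bias^2 + variance + irreducible noise. So variance = 105/4 - 20 - 13/4 = 3.

3


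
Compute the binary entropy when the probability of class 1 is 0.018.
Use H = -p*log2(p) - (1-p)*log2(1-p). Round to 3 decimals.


H = -0.018*log2(0.018) - 0.982*log2(0.982) = 0.130.

0.130


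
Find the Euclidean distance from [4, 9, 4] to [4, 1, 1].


d = sqrt(sum of squared differences). (4-4)^2=0, (9-1)^2=64, (4-1)^2=9. Sum = 73.

sqrt(73)


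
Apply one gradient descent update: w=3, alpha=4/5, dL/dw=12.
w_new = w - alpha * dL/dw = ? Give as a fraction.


w_new = 3 - 4/5 * 12 = 3 - 48/5 = -33/5.

-33/5


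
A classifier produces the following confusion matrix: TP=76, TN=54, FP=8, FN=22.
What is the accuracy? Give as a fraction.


Accuracy = (TP + TN) / (TP + TN + FP + FN) = (76 + 54) / 160 = 13/16.

13/16


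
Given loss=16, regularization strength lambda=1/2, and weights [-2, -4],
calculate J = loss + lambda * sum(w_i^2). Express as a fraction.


L2 sq norm = sum(w^2) = 20. J = 16 + 1/2 * 20 = 26.

26


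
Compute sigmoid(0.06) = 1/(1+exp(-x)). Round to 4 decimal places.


sigma(0.06) = 1/(1+e^(-0.06)) = 1/(1+0.941765) = 1/1.941765 = 0.5150.

0.5150


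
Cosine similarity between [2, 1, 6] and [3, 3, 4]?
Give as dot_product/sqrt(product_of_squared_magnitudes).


dot = 33. |a|^2 = 41, |b|^2 = 34. cos = 33/sqrt(1394).

33/sqrt(1394)


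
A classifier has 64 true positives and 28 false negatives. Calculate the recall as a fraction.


Recall = TP / (TP + FN) = 64 / 92 = 16/23.

16/23


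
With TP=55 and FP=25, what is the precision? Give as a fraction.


Precision = TP / (TP + FP) = 55 / 80 = 11/16.

11/16


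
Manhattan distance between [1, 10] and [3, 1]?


d = sum of absolute differences: |1-3|=2 + |10-1|=9 = 11.

11


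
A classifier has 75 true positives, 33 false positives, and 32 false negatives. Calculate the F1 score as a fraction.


Precision = 75/108 = 25/36. Recall = 75/107 = 75/107. F1 = 2*P*R/(P+R) = 30/43.

30/43


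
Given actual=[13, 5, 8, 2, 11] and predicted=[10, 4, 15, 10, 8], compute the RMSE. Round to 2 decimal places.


MSE = 26.4000. RMSE = sqrt(26.4000) = 5.14.

5.14


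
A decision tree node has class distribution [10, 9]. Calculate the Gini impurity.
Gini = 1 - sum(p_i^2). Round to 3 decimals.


Total = 19. Proportions: 10/19, 9/19. sum(p_i^2) = 0.5014. Gini = 1 - 0.5014 = 0.4986, which rounds to 0.499.

0.499


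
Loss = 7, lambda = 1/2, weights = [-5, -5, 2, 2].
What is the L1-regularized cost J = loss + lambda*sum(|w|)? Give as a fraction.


L1 norm = sum(|w|) = 14. J = 7 + 1/2 * 14 = 14.

14


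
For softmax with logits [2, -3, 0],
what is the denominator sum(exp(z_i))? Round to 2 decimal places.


Denom = e^2=7.3891 + e^-3=0.0498 + e^0=1.0000. Sum = 8.4389, which rounds to 8.44.

8.44


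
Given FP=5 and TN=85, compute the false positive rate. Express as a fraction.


FPR = FP / (FP + TN) = 5 / 90 = 1/18.

1/18


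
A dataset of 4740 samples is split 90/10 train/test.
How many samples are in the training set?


Test set = 4740 * 10% = 474. Training set = 4740 - 474 = 4266.

4266


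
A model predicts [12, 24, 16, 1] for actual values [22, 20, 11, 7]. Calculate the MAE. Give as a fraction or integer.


MAE = (1/4) * (|22-12|=10 + |20-24|=4 + |11-16|=5 + |7-1|=6). Sum = 25. MAE = 25/4.

25/4


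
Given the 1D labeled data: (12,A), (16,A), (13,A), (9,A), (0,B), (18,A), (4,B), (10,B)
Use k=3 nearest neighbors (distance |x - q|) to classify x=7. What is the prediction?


Distances: |12-7|=5, |16-7|=9, |13-7|=6, |9-7|=2, |0-7|=7, |18-7|=11, |4-7|=3, |10-7|=3. 3 nearest: (9,A), (4,B), (10,B). Counts: {'A': 1, 'B': 2}. Majority class: B.

B


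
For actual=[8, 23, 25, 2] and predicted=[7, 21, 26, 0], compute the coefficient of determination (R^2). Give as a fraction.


Mean(y) = 29/2. SS_res = 10. SS_tot = 381. R^2 = 1 - 10/(381) = 371/381.

371/381


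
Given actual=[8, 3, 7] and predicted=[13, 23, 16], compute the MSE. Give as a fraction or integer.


MSE = (1/3) * ((8-13)^2=25 + (3-23)^2=400 + (7-16)^2=81). Sum = 506. MSE = 506/3.

506/3


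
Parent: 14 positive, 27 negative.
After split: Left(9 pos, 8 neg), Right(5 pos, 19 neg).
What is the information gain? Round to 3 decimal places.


H(parent) = 0.9262. H(left) = 0.9975, H(right) = 0.7383. Weighted = (17/41)*0.9975 + (24/41)*0.7383 = 0.8458. IG = 0.9262 - 0.8458 = 0.0804, which rounds to 0.080.

0.080


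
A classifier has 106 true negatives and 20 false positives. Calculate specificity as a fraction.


Specificity = TN / (TN + FP) = 106 / 126 = 53/63.

53/63


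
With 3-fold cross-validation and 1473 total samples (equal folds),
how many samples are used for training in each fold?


Each validation fold has 1473/3 = 491 samples. Training set = 1473 - 491 = 982.

982


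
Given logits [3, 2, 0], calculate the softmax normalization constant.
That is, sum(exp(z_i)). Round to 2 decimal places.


Denom = e^3=20.0855 + e^2=7.3891 + e^0=1.0000. Sum = 28.4746, which rounds to 28.47.

28.47


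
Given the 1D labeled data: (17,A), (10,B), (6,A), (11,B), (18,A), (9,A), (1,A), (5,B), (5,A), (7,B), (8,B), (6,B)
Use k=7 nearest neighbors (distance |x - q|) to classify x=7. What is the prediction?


Distances: |17-7|=10, |10-7|=3, |6-7|=1, |11-7|=4, |18-7|=11, |9-7|=2, |1-7|=6, |5-7|=2, |5-7|=2, |7-7|=0, |8-7|=1, |6-7|=1. 7 nearest: (7,B), (6,A), (8,B), (6,B), (9,A), (5,A), (5,B). Counts: {'B': 4, 'A': 3}. Majority class: B.

B


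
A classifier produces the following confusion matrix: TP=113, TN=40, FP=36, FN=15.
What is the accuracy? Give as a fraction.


Accuracy = (TP + TN) / (TP + TN + FP + FN) = (113 + 40) / 204 = 3/4.

3/4


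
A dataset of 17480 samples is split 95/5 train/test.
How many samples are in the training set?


Test set = 17480 * 5% = 874. Training set = 17480 - 874 = 16606.

16606


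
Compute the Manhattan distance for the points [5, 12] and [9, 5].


d = sum of absolute differences: |5-9|=4 + |12-5|=7 = 11.

11


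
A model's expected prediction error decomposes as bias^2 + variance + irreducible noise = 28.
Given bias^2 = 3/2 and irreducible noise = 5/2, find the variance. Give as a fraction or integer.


Total error = bias^2 + variance + irreducible noise. So variance = 28 - 3/2 - 5/2 = 24.

24


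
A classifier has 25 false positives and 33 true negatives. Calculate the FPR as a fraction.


FPR = FP / (FP + TN) = 25 / 58 = 25/58.

25/58


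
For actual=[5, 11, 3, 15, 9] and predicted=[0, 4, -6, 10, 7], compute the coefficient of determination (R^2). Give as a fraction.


Mean(y) = 43/5. SS_res = 184. SS_tot = 456/5. R^2 = 1 - 184/(456/5) = -58/57.

-58/57


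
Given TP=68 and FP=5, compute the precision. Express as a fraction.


Precision = TP / (TP + FP) = 68 / 73 = 68/73.

68/73


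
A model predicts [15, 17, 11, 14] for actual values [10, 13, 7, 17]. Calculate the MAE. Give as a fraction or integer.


MAE = (1/4) * (|10-15|=5 + |13-17|=4 + |7-11|=4 + |17-14|=3). Sum = 16. MAE = 4.

4


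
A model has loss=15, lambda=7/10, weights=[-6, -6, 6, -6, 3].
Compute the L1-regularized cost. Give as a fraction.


L1 norm = sum(|w|) = 27. J = 15 + 7/10 * 27 = 339/10.

339/10


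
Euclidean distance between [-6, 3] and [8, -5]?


d = sqrt(sum of squared differences). (-6-8)^2=196, (3--5)^2=64. Sum = 260.

sqrt(260)


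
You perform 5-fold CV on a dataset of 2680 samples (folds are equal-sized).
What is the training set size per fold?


Each validation fold has 2680/5 = 536 samples. Training set = 2680 - 536 = 2144.

2144


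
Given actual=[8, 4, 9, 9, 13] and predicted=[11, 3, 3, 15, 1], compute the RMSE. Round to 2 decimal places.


MSE = 45.2000. RMSE = sqrt(45.2000) = 6.72.

6.72


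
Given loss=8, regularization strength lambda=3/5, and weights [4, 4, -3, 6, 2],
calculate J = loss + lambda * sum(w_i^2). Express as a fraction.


L2 sq norm = sum(w^2) = 81. J = 8 + 3/5 * 81 = 283/5.

283/5


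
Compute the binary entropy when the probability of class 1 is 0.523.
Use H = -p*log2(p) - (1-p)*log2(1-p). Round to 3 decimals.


H = -0.523*log2(0.523) - 0.477*log2(0.477) = 0.998.

0.998


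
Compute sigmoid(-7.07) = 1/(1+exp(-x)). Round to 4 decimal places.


sigma(-7.07) = 1/(1+e^(7.07)) = 1/(1+1176.148034) = 1/1177.148034 = 0.0008.

0.0008


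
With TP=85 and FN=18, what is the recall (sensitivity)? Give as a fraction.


Recall = TP / (TP + FN) = 85 / 103 = 85/103.

85/103


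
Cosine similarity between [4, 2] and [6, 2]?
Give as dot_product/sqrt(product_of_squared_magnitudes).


dot = 28. |a|^2 = 20, |b|^2 = 40. cos = 28/sqrt(800).

28/sqrt(800)


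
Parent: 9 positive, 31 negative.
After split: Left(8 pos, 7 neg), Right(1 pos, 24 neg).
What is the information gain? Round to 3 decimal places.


H(parent) = 0.7692. H(left) = 0.9968, H(right) = 0.2423. Weighted = (15/40)*0.9968 + (25/40)*0.2423 = 0.5252. IG = 0.7692 - 0.5252 = 0.2440, which rounds to 0.244.

0.244


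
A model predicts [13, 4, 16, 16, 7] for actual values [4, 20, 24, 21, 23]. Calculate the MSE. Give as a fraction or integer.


MSE = (1/5) * ((4-13)^2=81 + (20-4)^2=256 + (24-16)^2=64 + (21-16)^2=25 + (23-7)^2=256). Sum = 682. MSE = 682/5.

682/5


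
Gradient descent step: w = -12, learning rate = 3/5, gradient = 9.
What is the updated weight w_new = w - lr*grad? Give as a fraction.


w_new = -12 - 3/5 * 9 = -12 - 27/5 = -87/5.

-87/5


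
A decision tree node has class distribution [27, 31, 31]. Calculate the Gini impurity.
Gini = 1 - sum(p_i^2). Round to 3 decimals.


Total = 89. Proportions: 27/89, 31/89, 31/89. sum(p_i^2) = 0.3347. Gini = 1 - 0.3347 = 0.6653, which rounds to 0.665.

0.665


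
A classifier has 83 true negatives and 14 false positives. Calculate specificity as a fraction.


Specificity = TN / (TN + FP) = 83 / 97 = 83/97.

83/97


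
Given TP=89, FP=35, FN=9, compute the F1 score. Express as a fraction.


Precision = 89/124 = 89/124. Recall = 89/98 = 89/98. F1 = 2*P*R/(P+R) = 89/111.

89/111


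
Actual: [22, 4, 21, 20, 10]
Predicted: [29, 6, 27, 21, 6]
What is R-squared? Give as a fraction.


Mean(y) = 77/5. SS_res = 106. SS_tot = 1276/5. R^2 = 1 - 106/(1276/5) = 373/638.

373/638


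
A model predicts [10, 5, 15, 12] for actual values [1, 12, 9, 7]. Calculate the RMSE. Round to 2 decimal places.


MSE = 47.7500. RMSE = sqrt(47.7500) = 6.91.

6.91


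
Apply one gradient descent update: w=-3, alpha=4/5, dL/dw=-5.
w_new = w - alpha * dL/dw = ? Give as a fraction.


w_new = -3 - 4/5 * -5 = -3 - -4 = 1.

1


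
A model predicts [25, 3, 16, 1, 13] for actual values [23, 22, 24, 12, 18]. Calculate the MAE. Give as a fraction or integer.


MAE = (1/5) * (|23-25|=2 + |22-3|=19 + |24-16|=8 + |12-1|=11 + |18-13|=5). Sum = 45. MAE = 9.

9


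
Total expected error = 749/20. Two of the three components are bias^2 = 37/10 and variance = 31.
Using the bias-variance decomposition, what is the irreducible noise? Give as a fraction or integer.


Total error = bias^2 + variance + irreducible noise. So irreducible noise = 749/20 - 37/10 - 31 = 11/4.

11/4


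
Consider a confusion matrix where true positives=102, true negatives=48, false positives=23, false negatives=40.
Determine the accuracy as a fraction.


Accuracy = (TP + TN) / (TP + TN + FP + FN) = (102 + 48) / 213 = 50/71.

50/71


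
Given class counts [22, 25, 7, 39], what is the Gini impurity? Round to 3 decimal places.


Total = 93. Proportions: 22/93, 25/93, 7/93, 39/93. sum(p_i^2) = 0.3097. Gini = 1 - 0.3097 = 0.6903, which rounds to 0.690.

0.690


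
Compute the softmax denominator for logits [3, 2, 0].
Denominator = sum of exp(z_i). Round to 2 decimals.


Denom = e^3=20.0855 + e^2=7.3891 + e^0=1.0000. Sum = 28.4746, which rounds to 28.47.

28.47


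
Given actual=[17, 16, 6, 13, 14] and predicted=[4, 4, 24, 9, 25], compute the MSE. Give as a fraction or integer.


MSE = (1/5) * ((17-4)^2=169 + (16-4)^2=144 + (6-24)^2=324 + (13-9)^2=16 + (14-25)^2=121). Sum = 774. MSE = 774/5.

774/5


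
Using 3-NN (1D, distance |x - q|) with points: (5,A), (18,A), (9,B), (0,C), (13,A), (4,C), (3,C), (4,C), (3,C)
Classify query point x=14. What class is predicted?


Distances: |5-14|=9, |18-14|=4, |9-14|=5, |0-14|=14, |13-14|=1, |4-14|=10, |3-14|=11, |4-14|=10, |3-14|=11. 3 nearest: (13,A), (18,A), (9,B). Counts: {'A': 2, 'B': 1}. Majority class: A.

A


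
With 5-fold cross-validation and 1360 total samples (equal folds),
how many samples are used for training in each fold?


Each validation fold has 1360/5 = 272 samples. Training set = 1360 - 272 = 1088.

1088


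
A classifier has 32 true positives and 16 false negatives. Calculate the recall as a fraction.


Recall = TP / (TP + FN) = 32 / 48 = 2/3.

2/3


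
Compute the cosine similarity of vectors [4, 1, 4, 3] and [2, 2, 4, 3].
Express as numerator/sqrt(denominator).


dot = 35. |a|^2 = 42, |b|^2 = 33. cos = 35/sqrt(1386).

35/sqrt(1386)


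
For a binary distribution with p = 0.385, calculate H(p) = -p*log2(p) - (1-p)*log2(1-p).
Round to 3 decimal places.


H = -0.385*log2(0.385) - 0.615*log2(0.615) = 0.961.

0.961


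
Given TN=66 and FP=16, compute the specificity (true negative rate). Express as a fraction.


Specificity = TN / (TN + FP) = 66 / 82 = 33/41.

33/41


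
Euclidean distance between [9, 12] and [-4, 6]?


d = sqrt(sum of squared differences). (9--4)^2=169, (12-6)^2=36. Sum = 205.

sqrt(205)


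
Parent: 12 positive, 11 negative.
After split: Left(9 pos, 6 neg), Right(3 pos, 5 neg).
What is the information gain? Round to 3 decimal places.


H(parent) = 0.9986. H(left) = 0.9710, H(right) = 0.9544. Weighted = (15/23)*0.9710 + (8/23)*0.9544 = 0.9652. IG = 0.9986 - 0.9652 = 0.0334, which rounds to 0.033.

0.033


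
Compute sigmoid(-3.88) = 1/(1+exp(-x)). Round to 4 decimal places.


sigma(-3.88) = 1/(1+e^(3.88)) = 1/(1+48.424215) = 1/49.424215 = 0.0202.

0.0202


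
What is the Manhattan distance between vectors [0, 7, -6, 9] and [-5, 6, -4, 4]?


d = sum of absolute differences: |0--5|=5 + |7-6|=1 + |-6--4|=2 + |9-4|=5 = 13.

13


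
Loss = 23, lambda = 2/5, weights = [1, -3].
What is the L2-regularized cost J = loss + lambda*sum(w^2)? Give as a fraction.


L2 sq norm = sum(w^2) = 10. J = 23 + 2/5 * 10 = 27.

27


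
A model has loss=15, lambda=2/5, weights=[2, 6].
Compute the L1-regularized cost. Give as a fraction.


L1 norm = sum(|w|) = 8. J = 15 + 2/5 * 8 = 91/5.

91/5


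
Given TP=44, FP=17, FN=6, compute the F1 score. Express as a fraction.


Precision = 44/61 = 44/61. Recall = 44/50 = 22/25. F1 = 2*P*R/(P+R) = 88/111.

88/111


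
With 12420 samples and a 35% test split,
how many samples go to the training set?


Test set = 12420 * 35% = 4347. Training set = 12420 - 4347 = 8073.

8073


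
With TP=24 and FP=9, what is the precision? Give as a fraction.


Precision = TP / (TP + FP) = 24 / 33 = 8/11.

8/11


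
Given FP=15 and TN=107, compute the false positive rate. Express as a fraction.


FPR = FP / (FP + TN) = 15 / 122 = 15/122.

15/122


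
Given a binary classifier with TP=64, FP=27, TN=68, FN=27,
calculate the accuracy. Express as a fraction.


Accuracy = (TP + TN) / (TP + TN + FP + FN) = (64 + 68) / 186 = 22/31.

22/31


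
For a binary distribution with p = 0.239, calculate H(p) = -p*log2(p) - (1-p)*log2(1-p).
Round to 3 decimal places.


H = -0.239*log2(0.239) - 0.761*log2(0.761) = 0.793.

0.793


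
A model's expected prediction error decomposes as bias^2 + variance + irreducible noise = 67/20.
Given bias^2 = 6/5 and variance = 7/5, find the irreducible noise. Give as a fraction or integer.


Total error = bias^2 + variance + irreducible noise. So irreducible noise = 67/20 - 6/5 - 7/5 = 3/4.

3/4


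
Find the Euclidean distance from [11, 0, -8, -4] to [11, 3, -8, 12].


d = sqrt(sum of squared differences). (11-11)^2=0, (0-3)^2=9, (-8--8)^2=0, (-4-12)^2=256. Sum = 265.

sqrt(265)


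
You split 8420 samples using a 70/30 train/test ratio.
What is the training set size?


Test set = 8420 * 30% = 2526. Training set = 8420 - 2526 = 5894.

5894


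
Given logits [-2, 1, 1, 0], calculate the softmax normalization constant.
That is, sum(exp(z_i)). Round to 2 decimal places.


Denom = e^-2=0.1353 + e^1=2.7183 + e^1=2.7183 + e^0=1.0000. Sum = 6.5719, which rounds to 6.57.

6.57


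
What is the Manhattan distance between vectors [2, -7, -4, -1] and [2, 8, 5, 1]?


d = sum of absolute differences: |2-2|=0 + |-7-8|=15 + |-4-5|=9 + |-1-1|=2 = 26.

26


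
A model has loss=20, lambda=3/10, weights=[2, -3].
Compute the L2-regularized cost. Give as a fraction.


L2 sq norm = sum(w^2) = 13. J = 20 + 3/10 * 13 = 239/10.

239/10


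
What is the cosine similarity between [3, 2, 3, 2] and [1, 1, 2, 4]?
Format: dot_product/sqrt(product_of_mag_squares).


dot = 19. |a|^2 = 26, |b|^2 = 22. cos = 19/sqrt(572).

19/sqrt(572)


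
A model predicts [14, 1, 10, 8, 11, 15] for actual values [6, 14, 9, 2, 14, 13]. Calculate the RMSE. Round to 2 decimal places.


MSE = 47.1667. RMSE = sqrt(47.1667) = 6.87.

6.87


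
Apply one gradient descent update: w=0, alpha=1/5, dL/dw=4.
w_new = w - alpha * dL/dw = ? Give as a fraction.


w_new = 0 - 1/5 * 4 = 0 - 4/5 = -4/5.

-4/5


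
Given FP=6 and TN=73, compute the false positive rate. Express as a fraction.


FPR = FP / (FP + TN) = 6 / 79 = 6/79.

6/79


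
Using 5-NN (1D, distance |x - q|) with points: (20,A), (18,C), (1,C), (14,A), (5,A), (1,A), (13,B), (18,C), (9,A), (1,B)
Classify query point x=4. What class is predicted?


Distances: |20-4|=16, |18-4|=14, |1-4|=3, |14-4|=10, |5-4|=1, |1-4|=3, |13-4|=9, |18-4|=14, |9-4|=5, |1-4|=3. 5 nearest: (5,A), (1,A), (1,B), (1,C), (9,A). Counts: {'A': 3, 'B': 1, 'C': 1}. Majority class: A.

A


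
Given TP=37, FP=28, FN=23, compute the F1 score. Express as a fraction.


Precision = 37/65 = 37/65. Recall = 37/60 = 37/60. F1 = 2*P*R/(P+R) = 74/125.

74/125


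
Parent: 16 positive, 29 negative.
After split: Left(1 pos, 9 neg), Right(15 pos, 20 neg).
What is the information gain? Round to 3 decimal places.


H(parent) = 0.9389. H(left) = 0.4690, H(right) = 0.9852. Weighted = (10/45)*0.4690 + (35/45)*0.9852 = 0.8705. IG = 0.9389 - 0.8705 = 0.0684, which rounds to 0.068.

0.068


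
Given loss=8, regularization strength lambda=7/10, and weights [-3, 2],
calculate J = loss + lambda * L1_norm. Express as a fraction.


L1 norm = sum(|w|) = 5. J = 8 + 7/10 * 5 = 23/2.

23/2


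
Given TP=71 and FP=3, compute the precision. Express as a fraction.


Precision = TP / (TP + FP) = 71 / 74 = 71/74.

71/74


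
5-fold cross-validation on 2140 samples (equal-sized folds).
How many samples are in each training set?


Each validation fold has 2140/5 = 428 samples. Training set = 2140 - 428 = 1712.

1712


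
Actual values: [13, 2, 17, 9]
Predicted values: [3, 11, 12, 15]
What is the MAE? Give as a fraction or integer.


MAE = (1/4) * (|13-3|=10 + |2-11|=9 + |17-12|=5 + |9-15|=6). Sum = 30. MAE = 15/2.

15/2


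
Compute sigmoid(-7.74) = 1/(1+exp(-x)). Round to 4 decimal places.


sigma(-7.74) = 1/(1+e^(7.74)) = 1/(1+2298.472383) = 1/2299.472383 = 0.0004.

0.0004


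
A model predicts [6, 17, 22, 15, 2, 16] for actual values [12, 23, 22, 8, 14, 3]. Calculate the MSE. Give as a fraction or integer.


MSE = (1/6) * ((12-6)^2=36 + (23-17)^2=36 + (22-22)^2=0 + (8-15)^2=49 + (14-2)^2=144 + (3-16)^2=169). Sum = 434. MSE = 217/3.

217/3


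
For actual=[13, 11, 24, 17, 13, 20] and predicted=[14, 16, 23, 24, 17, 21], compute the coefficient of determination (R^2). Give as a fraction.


Mean(y) = 49/3. SS_res = 93. SS_tot = 370/3. R^2 = 1 - 93/(370/3) = 91/370.

91/370


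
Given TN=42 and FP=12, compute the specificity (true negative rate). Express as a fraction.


Specificity = TN / (TN + FP) = 42 / 54 = 7/9.

7/9


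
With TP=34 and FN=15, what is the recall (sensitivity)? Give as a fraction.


Recall = TP / (TP + FN) = 34 / 49 = 34/49.

34/49


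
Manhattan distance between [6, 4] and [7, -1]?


d = sum of absolute differences: |6-7|=1 + |4--1|=5 = 6.

6


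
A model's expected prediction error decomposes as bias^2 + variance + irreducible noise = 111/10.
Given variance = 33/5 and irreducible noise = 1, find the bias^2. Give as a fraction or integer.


Total error = bias^2 + variance + irreducible noise. So bias^2 = 111/10 - 33/5 - 1 = 7/2.

7/2


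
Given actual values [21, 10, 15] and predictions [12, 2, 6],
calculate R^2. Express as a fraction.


Mean(y) = 46/3. SS_res = 226. SS_tot = 182/3. R^2 = 1 - 226/(182/3) = -248/91.

-248/91


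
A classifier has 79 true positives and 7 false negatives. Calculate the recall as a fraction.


Recall = TP / (TP + FN) = 79 / 86 = 79/86.

79/86


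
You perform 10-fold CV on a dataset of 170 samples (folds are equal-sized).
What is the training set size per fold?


Each validation fold has 170/10 = 17 samples. Training set = 170 - 17 = 153.

153


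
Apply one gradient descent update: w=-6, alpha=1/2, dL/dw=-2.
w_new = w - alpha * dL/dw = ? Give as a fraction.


w_new = -6 - 1/2 * -2 = -6 - -1 = -5.

-5


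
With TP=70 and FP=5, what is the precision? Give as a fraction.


Precision = TP / (TP + FP) = 70 / 75 = 14/15.

14/15


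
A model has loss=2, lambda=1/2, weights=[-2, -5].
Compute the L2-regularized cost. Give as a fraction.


L2 sq norm = sum(w^2) = 29. J = 2 + 1/2 * 29 = 33/2.

33/2


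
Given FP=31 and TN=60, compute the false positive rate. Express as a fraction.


FPR = FP / (FP + TN) = 31 / 91 = 31/91.

31/91


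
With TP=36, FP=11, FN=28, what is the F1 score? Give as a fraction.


Precision = 36/47 = 36/47. Recall = 36/64 = 9/16. F1 = 2*P*R/(P+R) = 24/37.

24/37


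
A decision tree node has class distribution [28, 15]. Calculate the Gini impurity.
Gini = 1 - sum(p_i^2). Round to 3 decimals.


Total = 43. Proportions: 28/43, 15/43. sum(p_i^2) = 0.5457. Gini = 1 - 0.5457 = 0.4543, which rounds to 0.454.

0.454


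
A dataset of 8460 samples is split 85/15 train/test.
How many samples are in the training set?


Test set = 8460 * 15% = 1269. Training set = 8460 - 1269 = 7191.

7191


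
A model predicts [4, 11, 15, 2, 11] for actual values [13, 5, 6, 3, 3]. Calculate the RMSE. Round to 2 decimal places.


MSE = 52.6000. RMSE = sqrt(52.6000) = 7.25.

7.25


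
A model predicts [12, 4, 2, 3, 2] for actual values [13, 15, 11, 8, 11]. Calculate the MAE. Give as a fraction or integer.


MAE = (1/5) * (|13-12|=1 + |15-4|=11 + |11-2|=9 + |8-3|=5 + |11-2|=9). Sum = 35. MAE = 7.

7


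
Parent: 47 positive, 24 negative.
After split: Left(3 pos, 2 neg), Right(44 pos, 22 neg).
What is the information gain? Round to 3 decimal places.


H(parent) = 0.9229. H(left) = 0.9710, H(right) = 0.9183. Weighted = (5/71)*0.9710 + (66/71)*0.9183 = 0.9220. IG = 0.9229 - 0.9220 = 0.0009, which rounds to 0.001.

0.001


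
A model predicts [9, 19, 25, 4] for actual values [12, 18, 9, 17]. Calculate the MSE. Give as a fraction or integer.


MSE = (1/4) * ((12-9)^2=9 + (18-19)^2=1 + (9-25)^2=256 + (17-4)^2=169). Sum = 435. MSE = 435/4.

435/4


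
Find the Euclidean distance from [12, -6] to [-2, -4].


d = sqrt(sum of squared differences). (12--2)^2=196, (-6--4)^2=4. Sum = 200.

sqrt(200)


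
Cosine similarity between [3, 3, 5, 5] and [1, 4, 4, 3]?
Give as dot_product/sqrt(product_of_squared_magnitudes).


dot = 50. |a|^2 = 68, |b|^2 = 42. cos = 50/sqrt(2856).

50/sqrt(2856)


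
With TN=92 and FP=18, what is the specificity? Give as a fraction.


Specificity = TN / (TN + FP) = 92 / 110 = 46/55.

46/55


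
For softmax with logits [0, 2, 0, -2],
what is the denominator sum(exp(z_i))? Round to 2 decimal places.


Denom = e^0=1.0000 + e^2=7.3891 + e^0=1.0000 + e^-2=0.1353. Sum = 9.5244, which rounds to 9.52.

9.52


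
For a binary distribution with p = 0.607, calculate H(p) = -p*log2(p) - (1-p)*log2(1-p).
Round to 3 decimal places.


H = -0.607*log2(0.607) - 0.393*log2(0.393) = 0.967.

0.967


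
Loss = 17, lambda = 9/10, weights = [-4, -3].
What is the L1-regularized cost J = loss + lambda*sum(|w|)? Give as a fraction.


L1 norm = sum(|w|) = 7. J = 17 + 9/10 * 7 = 233/10.

233/10


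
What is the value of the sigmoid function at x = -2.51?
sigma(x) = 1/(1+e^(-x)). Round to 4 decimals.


sigma(-2.51) = 1/(1+e^(2.51)) = 1/(1+12.304930) = 1/13.304930 = 0.0752.

0.0752


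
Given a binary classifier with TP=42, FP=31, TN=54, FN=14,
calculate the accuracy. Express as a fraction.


Accuracy = (TP + TN) / (TP + TN + FP + FN) = (42 + 54) / 141 = 32/47.

32/47


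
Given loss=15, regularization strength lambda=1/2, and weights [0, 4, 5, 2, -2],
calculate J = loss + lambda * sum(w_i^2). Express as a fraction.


L2 sq norm = sum(w^2) = 49. J = 15 + 1/2 * 49 = 79/2.

79/2


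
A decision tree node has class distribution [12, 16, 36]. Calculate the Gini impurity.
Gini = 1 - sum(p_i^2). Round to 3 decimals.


Total = 64. Proportions: 12/64, 16/64, 36/64. sum(p_i^2) = 0.4141. Gini = 1 - 0.4141 = 0.5859, which rounds to 0.586.

0.586


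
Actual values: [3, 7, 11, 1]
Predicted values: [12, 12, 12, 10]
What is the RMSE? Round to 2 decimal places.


MSE = 47.0000. RMSE = sqrt(47.0000) = 6.86.

6.86


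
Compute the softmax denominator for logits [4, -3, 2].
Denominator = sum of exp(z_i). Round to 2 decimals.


Denom = e^4=54.5982 + e^-3=0.0498 + e^2=7.3891. Sum = 62.0371, which rounds to 62.04.

62.04


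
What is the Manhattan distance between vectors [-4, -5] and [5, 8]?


d = sum of absolute differences: |-4-5|=9 + |-5-8|=13 = 22.

22


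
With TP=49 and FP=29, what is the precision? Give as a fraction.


Precision = TP / (TP + FP) = 49 / 78 = 49/78.

49/78


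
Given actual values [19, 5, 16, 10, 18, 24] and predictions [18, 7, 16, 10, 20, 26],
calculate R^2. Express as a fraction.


Mean(y) = 46/3. SS_res = 13. SS_tot = 694/3. R^2 = 1 - 13/(694/3) = 655/694.

655/694


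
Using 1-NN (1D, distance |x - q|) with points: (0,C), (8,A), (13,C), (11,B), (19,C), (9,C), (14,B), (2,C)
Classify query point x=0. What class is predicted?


Distances: |0-0|=0, |8-0|=8, |13-0|=13, |11-0|=11, |19-0|=19, |9-0|=9, |14-0|=14, |2-0|=2. 1 nearest: (0,C). Counts: {'C': 1}. Majority class: C.

C


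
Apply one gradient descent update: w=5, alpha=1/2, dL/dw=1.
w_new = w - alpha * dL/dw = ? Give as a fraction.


w_new = 5 - 1/2 * 1 = 5 - 1/2 = 9/2.

9/2


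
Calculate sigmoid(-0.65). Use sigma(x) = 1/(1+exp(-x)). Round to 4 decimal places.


sigma(-0.65) = 1/(1+e^(0.65)) = 1/(1+1.915541) = 1/2.915541 = 0.3430.

0.3430


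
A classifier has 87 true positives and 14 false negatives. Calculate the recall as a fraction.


Recall = TP / (TP + FN) = 87 / 101 = 87/101.

87/101


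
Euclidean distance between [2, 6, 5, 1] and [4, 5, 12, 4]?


d = sqrt(sum of squared differences). (2-4)^2=4, (6-5)^2=1, (5-12)^2=49, (1-4)^2=9. Sum = 63.

sqrt(63)


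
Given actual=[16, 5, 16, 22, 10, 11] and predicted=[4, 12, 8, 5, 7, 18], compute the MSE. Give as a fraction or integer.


MSE = (1/6) * ((16-4)^2=144 + (5-12)^2=49 + (16-8)^2=64 + (22-5)^2=289 + (10-7)^2=9 + (11-18)^2=49). Sum = 604. MSE = 302/3.

302/3


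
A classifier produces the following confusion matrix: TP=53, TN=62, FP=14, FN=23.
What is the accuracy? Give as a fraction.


Accuracy = (TP + TN) / (TP + TN + FP + FN) = (53 + 62) / 152 = 115/152.

115/152


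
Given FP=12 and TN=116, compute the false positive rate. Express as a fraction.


FPR = FP / (FP + TN) = 12 / 128 = 3/32.

3/32


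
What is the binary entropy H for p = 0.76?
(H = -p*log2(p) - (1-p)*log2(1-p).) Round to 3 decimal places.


H = -0.76*log2(0.76) - 0.24*log2(0.24) = 0.795.

0.795


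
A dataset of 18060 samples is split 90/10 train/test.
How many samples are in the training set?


Test set = 18060 * 10% = 1806. Training set = 18060 - 1806 = 16254.

16254


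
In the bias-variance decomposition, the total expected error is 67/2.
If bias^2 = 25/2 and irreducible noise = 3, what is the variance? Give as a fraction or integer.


Total error = bias^2 + variance + irreducible noise. So variance = 67/2 - 25/2 - 3 = 18.

18


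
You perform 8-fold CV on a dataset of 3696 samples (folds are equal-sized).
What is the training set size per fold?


Each validation fold has 3696/8 = 462 samples. Training set = 3696 - 462 = 3234.

3234


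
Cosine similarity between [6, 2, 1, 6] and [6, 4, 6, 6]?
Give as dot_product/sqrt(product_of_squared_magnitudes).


dot = 86. |a|^2 = 77, |b|^2 = 124. cos = 86/sqrt(9548).

86/sqrt(9548)


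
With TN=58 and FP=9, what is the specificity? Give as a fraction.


Specificity = TN / (TN + FP) = 58 / 67 = 58/67.

58/67


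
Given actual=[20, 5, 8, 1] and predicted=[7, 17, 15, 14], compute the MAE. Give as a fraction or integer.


MAE = (1/4) * (|20-7|=13 + |5-17|=12 + |8-15|=7 + |1-14|=13). Sum = 45. MAE = 45/4.

45/4


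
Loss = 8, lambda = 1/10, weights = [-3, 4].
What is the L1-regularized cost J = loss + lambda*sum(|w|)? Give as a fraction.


L1 norm = sum(|w|) = 7. J = 8 + 1/10 * 7 = 87/10.

87/10


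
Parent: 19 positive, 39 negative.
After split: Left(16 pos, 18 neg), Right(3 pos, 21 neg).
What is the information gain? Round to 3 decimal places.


H(parent) = 0.9124. H(left) = 0.9975, H(right) = 0.5436. Weighted = (34/58)*0.9975 + (24/58)*0.5436 = 0.8097. IG = 0.9124 - 0.8097 = 0.1027, which rounds to 0.103.

0.103


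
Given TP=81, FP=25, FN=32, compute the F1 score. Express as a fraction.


Precision = 81/106 = 81/106. Recall = 81/113 = 81/113. F1 = 2*P*R/(P+R) = 54/73.

54/73


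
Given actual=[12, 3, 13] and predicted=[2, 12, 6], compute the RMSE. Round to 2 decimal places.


MSE = 76.6667. RMSE = sqrt(76.6667) = 8.76.

8.76


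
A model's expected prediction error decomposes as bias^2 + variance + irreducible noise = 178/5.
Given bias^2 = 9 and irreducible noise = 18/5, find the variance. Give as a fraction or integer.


Total error = bias^2 + variance + irreducible noise. So variance = 178/5 - 9 - 18/5 = 23.

23


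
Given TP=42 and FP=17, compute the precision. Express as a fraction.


Precision = TP / (TP + FP) = 42 / 59 = 42/59.

42/59


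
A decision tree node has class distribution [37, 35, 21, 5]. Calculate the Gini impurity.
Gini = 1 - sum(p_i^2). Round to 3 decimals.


Total = 98. Proportions: 37/98, 35/98, 21/98, 5/98. sum(p_i^2) = 0.3186. Gini = 1 - 0.3186 = 0.6814, which rounds to 0.681.

0.681


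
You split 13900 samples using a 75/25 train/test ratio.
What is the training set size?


Test set = 13900 * 25% = 3475. Training set = 13900 - 3475 = 10425.

10425


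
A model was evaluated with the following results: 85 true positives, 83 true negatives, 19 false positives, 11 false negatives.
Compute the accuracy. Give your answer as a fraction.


Accuracy = (TP + TN) / (TP + TN + FP + FN) = (85 + 83) / 198 = 28/33.

28/33


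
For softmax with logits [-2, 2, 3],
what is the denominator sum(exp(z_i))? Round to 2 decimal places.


Denom = e^-2=0.1353 + e^2=7.3891 + e^3=20.0855. Sum = 27.6099, which rounds to 27.61.

27.61


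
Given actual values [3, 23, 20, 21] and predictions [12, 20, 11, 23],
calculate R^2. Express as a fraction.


Mean(y) = 67/4. SS_res = 175. SS_tot = 1027/4. R^2 = 1 - 175/(1027/4) = 327/1027.

327/1027


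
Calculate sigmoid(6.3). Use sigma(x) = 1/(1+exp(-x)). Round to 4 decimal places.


sigma(6.3) = 1/(1+e^(-6.3)) = 1/(1+0.001836) = 1/1.001836 = 0.9982.

0.9982


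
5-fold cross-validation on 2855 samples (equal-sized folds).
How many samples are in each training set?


Each validation fold has 2855/5 = 571 samples. Training set = 2855 - 571 = 2284.

2284


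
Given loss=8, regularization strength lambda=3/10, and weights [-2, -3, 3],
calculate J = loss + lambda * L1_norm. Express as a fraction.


L1 norm = sum(|w|) = 8. J = 8 + 3/10 * 8 = 52/5.

52/5


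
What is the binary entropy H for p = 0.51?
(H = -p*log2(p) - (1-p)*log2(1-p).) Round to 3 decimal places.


H = -0.51*log2(0.51) - 0.49*log2(0.49) = 1.000.

1.000


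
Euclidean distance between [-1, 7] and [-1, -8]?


d = sqrt(sum of squared differences). (-1--1)^2=0, (7--8)^2=225. Sum = 225.

15


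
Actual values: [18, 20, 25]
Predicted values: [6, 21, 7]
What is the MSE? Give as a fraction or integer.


MSE = (1/3) * ((18-6)^2=144 + (20-21)^2=1 + (25-7)^2=324). Sum = 469. MSE = 469/3.

469/3


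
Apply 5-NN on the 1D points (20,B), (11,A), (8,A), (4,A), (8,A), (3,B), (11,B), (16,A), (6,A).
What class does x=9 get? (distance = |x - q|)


Distances: |20-9|=11, |11-9|=2, |8-9|=1, |4-9|=5, |8-9|=1, |3-9|=6, |11-9|=2, |16-9|=7, |6-9|=3. 5 nearest: (8,A), (8,A), (11,A), (11,B), (6,A). Counts: {'A': 4, 'B': 1}. Majority class: A.

A


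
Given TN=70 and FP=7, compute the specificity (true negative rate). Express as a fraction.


Specificity = TN / (TN + FP) = 70 / 77 = 10/11.

10/11


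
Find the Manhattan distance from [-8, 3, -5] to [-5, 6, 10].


d = sum of absolute differences: |-8--5|=3 + |3-6|=3 + |-5-10|=15 = 21.

21


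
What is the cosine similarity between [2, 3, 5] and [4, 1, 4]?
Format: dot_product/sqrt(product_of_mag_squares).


dot = 31. |a|^2 = 38, |b|^2 = 33. cos = 31/sqrt(1254).

31/sqrt(1254)


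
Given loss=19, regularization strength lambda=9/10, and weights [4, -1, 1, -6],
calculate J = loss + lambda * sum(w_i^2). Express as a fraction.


L2 sq norm = sum(w^2) = 54. J = 19 + 9/10 * 54 = 338/5.

338/5


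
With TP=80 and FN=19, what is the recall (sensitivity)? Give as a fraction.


Recall = TP / (TP + FN) = 80 / 99 = 80/99.

80/99


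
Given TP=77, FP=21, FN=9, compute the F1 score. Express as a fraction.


Precision = 77/98 = 11/14. Recall = 77/86 = 77/86. F1 = 2*P*R/(P+R) = 77/92.

77/92


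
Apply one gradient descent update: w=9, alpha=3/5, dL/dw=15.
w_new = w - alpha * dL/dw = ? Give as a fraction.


w_new = 9 - 3/5 * 15 = 9 - 9 = 0.

0


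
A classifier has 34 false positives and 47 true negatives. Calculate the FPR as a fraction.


FPR = FP / (FP + TN) = 34 / 81 = 34/81.

34/81


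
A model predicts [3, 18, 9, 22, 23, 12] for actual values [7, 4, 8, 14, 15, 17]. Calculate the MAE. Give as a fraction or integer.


MAE = (1/6) * (|7-3|=4 + |4-18|=14 + |8-9|=1 + |14-22|=8 + |15-23|=8 + |17-12|=5). Sum = 40. MAE = 20/3.

20/3


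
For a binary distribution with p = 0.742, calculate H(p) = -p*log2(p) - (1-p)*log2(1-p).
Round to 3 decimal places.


H = -0.742*log2(0.742) - 0.258*log2(0.258) = 0.824.

0.824


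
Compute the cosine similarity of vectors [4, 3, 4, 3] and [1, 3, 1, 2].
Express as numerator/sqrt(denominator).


dot = 23. |a|^2 = 50, |b|^2 = 15. cos = 23/sqrt(750).

23/sqrt(750)


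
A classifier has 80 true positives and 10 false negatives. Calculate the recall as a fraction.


Recall = TP / (TP + FN) = 80 / 90 = 8/9.

8/9


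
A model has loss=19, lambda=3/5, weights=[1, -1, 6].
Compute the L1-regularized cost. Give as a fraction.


L1 norm = sum(|w|) = 8. J = 19 + 3/5 * 8 = 119/5.

119/5


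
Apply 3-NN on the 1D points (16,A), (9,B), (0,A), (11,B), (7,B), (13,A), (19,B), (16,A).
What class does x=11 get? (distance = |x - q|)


Distances: |16-11|=5, |9-11|=2, |0-11|=11, |11-11|=0, |7-11|=4, |13-11|=2, |19-11|=8, |16-11|=5. 3 nearest: (11,B), (13,A), (9,B). Counts: {'B': 2, 'A': 1}. Majority class: B.

B


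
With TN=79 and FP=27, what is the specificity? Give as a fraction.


Specificity = TN / (TN + FP) = 79 / 106 = 79/106.

79/106
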